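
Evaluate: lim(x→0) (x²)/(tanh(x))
This is a 0/0 indeterminate form.

Apply L'Hôpital's rule: differentiate numerator and denominator separately.
  f(x) = x^2   ⇒   f'(x) = 2·x
  g(x) = tanh(x)   ⇒   g'(x) = 1 - tanh(x)^2
  lim(x→0) f'(x)/g'(x) = lim(x→0) (2·x)/(1 - tanh(x)^2)
  = 0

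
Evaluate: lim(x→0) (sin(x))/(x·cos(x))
This is a 0/0 indeterminate form.

Apply L'Hôpital's rule: differentiate numerator and denominator separately.
  f(x) = sin(x)   ⇒   f'(x) = cos(x)
  g(x) = x·cos(x)   ⇒   g'(x) = -x·sin(x) + cos(x)
  lim(x→0) f'(x)/g'(x) = lim(x→0) (cos(x))/(-x·sin(x) + cos(x))
  = 1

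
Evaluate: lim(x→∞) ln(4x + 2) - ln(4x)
This is an ∞-∞ indeterminate form.

Combine fractions or rationalize to convert ∞-∞ to 0/0 form:
  lim(x→∞) ln(4x + 2) - ln(4x) = 0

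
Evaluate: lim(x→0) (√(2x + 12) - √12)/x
This is a standard limit.

Factor or rationalize the expression:
  lim(x→0) (√(2x + 12) - √12)/x = sqrt(3)/6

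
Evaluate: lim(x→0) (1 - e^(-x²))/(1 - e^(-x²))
This is a 0/0 indeterminate form.

Apply L'Hôpital's rule: differentiate numerator and denominator separately.
  f(x) = 1 - e^(-x^2)   ⇒   f'(x) = 2·x·e^(-x^2)
  g(x) = 1 - e^(-x^2)   ⇒   g'(x) = 2·x·e^(-x^2)
  lim(x→0) f'(x)/g'(x) = lim(x→0) (2·x·e^(-x^2))/(2·x·e^(-x^2))
  = 1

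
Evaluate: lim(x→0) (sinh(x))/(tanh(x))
This is a 0/0 indeterminate form.

Apply L'Hôpital's rule: differentiate numerator and denominator separately.
  f(x) = sinh(x)   ⇒   f'(x) = cosh(x)
  g(x) = tanh(x)   ⇒   g'(x) = 1 - tanh(x)^2
  lim(x→0) f'(x)/g'(x) = lim(x→0) (cosh(x))/(1 - tanh(x)^2)
  = 1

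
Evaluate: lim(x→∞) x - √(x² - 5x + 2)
This is an ∞-∞ indeterminate form.

Combine fractions or rationalize to convert ∞-∞ to 0/0 form:
  lim(x→∞) x - √(x² - 5x + 2) = 5/2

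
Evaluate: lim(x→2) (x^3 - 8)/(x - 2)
This is a standard limit.

Factor or rationalize the expression:
  lim(x→2) (x^3 - 8)/(x - 2) = 12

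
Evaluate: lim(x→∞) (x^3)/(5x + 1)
This is an ∞/∞ indeterminate form.

Apply L'Hôpital's rule: differentiate numerator and denominator separately.
  f(x) = x^3   ⇒   f'(x) = 3·x^2
  g(x) = 5·x + 1   ⇒   g'(x) = 5
  lim(x→∞) f'(x)/g'(x) = lim(x→∞) (3·x^2)/(5)
  = ∞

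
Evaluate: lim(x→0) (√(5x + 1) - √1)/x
This is a standard limit.

Factor or rationalize the expression:
  lim(x→0) (√(5x + 1) - √1)/x = 5/2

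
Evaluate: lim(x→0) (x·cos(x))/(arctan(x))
This is a 0/0 indeterminate form.

Apply L'Hôpital's rule: differentiate numerator and denominator separately.
  f(x) = x·cos(x)   ⇒   f'(x) = -x·sin(x) + cos(x)
  g(x) = atan(x)   ⇒   g'(x) = 1/(x^2 + 1)
  lim(x→0) f'(x)/g'(x) = lim(x→0) (-x·sin(x) + cos(x))/(1/(x^2 + 1))
  = 1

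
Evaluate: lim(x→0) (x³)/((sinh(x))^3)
This is a 0/0 indeterminate form.

Apply L'Hôpital's rule: differentiate numerator and denominator separately.
  f(x) = x^3   ⇒   f'(x) = 3·x^2
  g(x) = sinh(x)^3   ⇒   g'(x) = 3·sinh(x)^2·cosh(x)
  lim(x→0) f'(x)/g'(x) = lim(x→0) (3·x^2)/(3·sinh(x)^2·cosh(x))
  = 1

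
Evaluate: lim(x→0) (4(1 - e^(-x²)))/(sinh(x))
This is a 0/0 indeterminate form.

Apply L'Hôpital's rule: differentiate numerator and denominator separately.
  f(x) = 4 - 4·e^(-x^2)   ⇒   f'(x) = 8·x·e^(-x^2)
  g(x) = sinh(x)   ⇒   g'(x) = cosh(x)
  lim(x→0) f'(x)/g'(x) = lim(x→0) (8·x·e^(-x^2))/(cosh(x))
  = 0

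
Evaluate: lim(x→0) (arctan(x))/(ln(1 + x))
This is a 0/0 indeterminate form.

Apply L'Hôpital's rule: differentiate numerator and denominator separately.
  f(x) = atan(x)   ⇒   f'(x) = 1/(x^2 + 1)
  g(x) = ln(x + 1)   ⇒   g'(x) = 1/(x + 1)
  lim(x→0) f'(x)/g'(x) = lim(x→0) (1/(x^2 + 1))/(1/(x + 1))
  = 1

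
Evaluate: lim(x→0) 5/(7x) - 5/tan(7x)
This is an ∞-∞ indeterminate form.

Combine fractions or rationalize to convert ∞-∞ to 0/0 form:
  lim(x→0) 5/(7x) - 5/tan(7x) = 0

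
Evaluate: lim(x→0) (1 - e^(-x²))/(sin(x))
This is a 0/0 indeterminate form.

Apply L'Hôpital's rule: differentiate numerator and denominator separately.
  f(x) = 1 - e^(-x^2)   ⇒   f'(x) = 2·x·e^(-x^2)
  g(x) = sin(x)   ⇒   g'(x) = cos(x)
  lim(x→0) f'(x)/g'(x) = lim(x→0) (2·x·e^(-x^2))/(cos(x))
  = 0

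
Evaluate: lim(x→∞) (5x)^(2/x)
This is an exponential indeterminate form.

For exponential indeterminate forms, take the natural log:
  Let L = lim(x→∞) (5x)^(2/x)
  Then ln(L) = lim(x→∞) [exponent × ln(base)]
  Evaluate using L'Hôpital or standard limits, then exponentiate.
  L = 1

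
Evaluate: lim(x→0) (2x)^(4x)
This is an exponential indeterminate form.

For exponential indeterminate forms, take the natural log:
  Let L = lim(x→0) (2x)^(4x)
  Then ln(L) = lim(x→0) [exponent × ln(base)]
  Evaluate using L'Hôpital or standard limits, then exponentiate.
  L = 1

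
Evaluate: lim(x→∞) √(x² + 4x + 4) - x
This is an ∞-∞ indeterminate form.

Combine fractions or rationalize to convert ∞-∞ to 0/0 form:
  lim(x→∞) √(x² + 4x + 4) - x = 2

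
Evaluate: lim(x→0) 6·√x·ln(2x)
This is a 0·∞ indeterminate form.

Rewrite 0·∞ as a quotient (0/0 or ∞/∞ form), then apply L'Hôpital's rule:
  lim(x→0) 6·√x·ln(2x) = 0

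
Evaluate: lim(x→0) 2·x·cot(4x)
This is a 0·∞ indeterminate form.

Rewrite 0·∞ as a quotient (0/0 or ∞/∞ form), then apply L'Hôpital's rule:
  lim(x→0) 2·x·cot(4x) = 1/2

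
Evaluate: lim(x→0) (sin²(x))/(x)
This is a 0/0 indeterminate form.

Apply L'Hôpital's rule: differentiate numerator and denominator separately.
  f(x) = sin(x)^2   ⇒   f'(x) = 2·sin(x)·cos(x)
  g(x) = x   ⇒   g'(x) = 1
  lim(x→0) f'(x)/g'(x) = lim(x→0) (2·sin(x)·cos(x))/(1)
  = 0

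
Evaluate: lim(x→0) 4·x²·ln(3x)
This is a 0·∞ indeterminate form.

Rewrite 0·∞ as a quotient (0/0 or ∞/∞ form), then apply L'Hôpital's rule:
  lim(x→0) 4·x²·ln(3x) = 0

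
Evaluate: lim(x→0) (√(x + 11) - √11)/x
This is a standard limit.

Factor or rationalize the expression:
  lim(x→0) (√(x + 11) - √11)/x = sqrt(11)/22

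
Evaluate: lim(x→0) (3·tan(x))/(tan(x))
This is a 0/0 indeterminate form.

Apply L'Hôpital's rule: differentiate numerator and denominator separately.
  f(x) = 3·tan(x)   ⇒   f'(x) = 3·tan(x)^2 + 3
  g(x) = tan(x)   ⇒   g'(x) = tan(x)^2 + 1
  lim(x→0) f'(x)/g'(x) = lim(x→0) (3·tan(x)^2 + 3)/(tan(x)^2 + 1)
  = 3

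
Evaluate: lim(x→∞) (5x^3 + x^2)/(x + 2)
This is an ∞/∞ indeterminate form.

Apply L'Hôpital's rule: differentiate numerator and denominator separately.
  f(x) = 5·x^3 + x^2   ⇒   f'(x) = 15·x^2 + 2·x
  g(x) = x + 2   ⇒   g'(x) = 1
  lim(x→∞) f'(x)/g'(x) = lim(x→∞) (15·x^2 + 2·x)/(1)
  = ∞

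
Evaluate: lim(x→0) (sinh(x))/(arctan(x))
This is a 0/0 indeterminate form.

Apply L'Hôpital's rule: differentiate numerator and denominator separately.
  f(x) = sinh(x)   ⇒   f'(x) = cosh(x)
  g(x) = atan(x)   ⇒   g'(x) = 1/(x^2 + 1)
  lim(x→0) f'(x)/g'(x) = lim(x→0) (cosh(x))/(1/(x^2 + 1))
  = 1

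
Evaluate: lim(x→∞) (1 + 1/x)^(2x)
This is an exponential indeterminate form.

For exponential indeterminate forms, take the natural log:
  Let L = lim(x→∞) (1 + 1/x)^(2x)
  Then ln(L) = lim(x→∞) [exponent × ln(base)]
  Evaluate using L'Hôpital or standard limits, then exponentiate.
  L = e²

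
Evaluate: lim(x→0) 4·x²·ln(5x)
This is a 0·∞ indeterminate form.

Rewrite 0·∞ as a quotient (0/0 or ∞/∞ form), then apply L'Hôpital's rule:
  lim(x→0) 4·x²·ln(5x) = 0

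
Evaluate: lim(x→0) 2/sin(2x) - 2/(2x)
This is an ∞-∞ indeterminate form.

Combine fractions or rationalize to convert ∞-∞ to 0/0 form:
  lim(x→0) 2/sin(2x) - 2/(2x) = 0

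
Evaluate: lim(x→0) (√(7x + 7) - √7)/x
This is a standard limit.

Factor or rationalize the expression:
  lim(x→0) (√(7x + 7) - √7)/x = sqrt(7)/2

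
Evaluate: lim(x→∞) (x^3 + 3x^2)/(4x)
This is an ∞/∞ indeterminate form.

Apply L'Hôpital's rule: differentiate numerator and denominator separately.
  f(x) = x^3 + 3·x^2   ⇒   f'(x) = 3·x^2 + 6·x
  g(x) = 4·x   ⇒   g'(x) = 4
  lim(x→∞) f'(x)/g'(x) = lim(x→∞) (3·x^2 + 6·x)/(4)
  = ∞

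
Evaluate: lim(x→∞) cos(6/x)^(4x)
This is an exponential indeterminate form.

For exponential indeterminate forms, take the natural log:
  Let L = lim(x→∞) cos(6/x)^(4x)
  Then ln(L) = lim(x→∞) [exponent × ln(base)]
  Evaluate using L'Hôpital or standard limits, then exponentiate.
  L = 1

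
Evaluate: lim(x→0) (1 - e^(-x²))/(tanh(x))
This is a 0/0 indeterminate form.

Apply L'Hôpital's rule: differentiate numerator and denominator separately.
  f(x) = 1 - e^(-x^2)   ⇒   f'(x) = 2·x·e^(-x^2)
  g(x) = tanh(x)   ⇒   g'(x) = 1 - tanh(x)^2
  lim(x→0) f'(x)/g'(x) = lim(x→0) (2·x·e^(-x^2))/(1 - tanh(x)^2)
  = 0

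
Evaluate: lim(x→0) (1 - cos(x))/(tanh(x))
This is a 0/0 indeterminate form.

Apply L'Hôpital's rule: differentiate numerator and denominator separately.
  f(x) = 1 - cos(x)   ⇒   f'(x) = sin(x)
  g(x) = tanh(x)   ⇒   g'(x) = 1 - tanh(x)^2
  lim(x→0) f'(x)/g'(x) = lim(x→0) (sin(x))/(1 - tanh(x)^2)
  = 0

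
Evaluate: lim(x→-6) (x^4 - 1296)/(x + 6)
This is a standard limit.

Factor or rationalize the expression:
  lim(x→-6) (x^4 - 1296)/(x + 6) = -864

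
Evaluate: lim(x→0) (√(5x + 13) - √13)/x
This is a standard limit.

Factor or rationalize the expression:
  lim(x→0) (√(5x + 13) - √13)/x = 5·sqrt(13)/26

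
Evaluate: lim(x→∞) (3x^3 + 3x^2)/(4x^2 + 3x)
This is an ∞/∞ indeterminate form.

Apply L'Hôpital's rule: differentiate numerator and denominator separately.
  f(x) = 3·x^3 + 3·x^2   ⇒   f'(x) = 9·x^2 + 6·x
  g(x) = 4·x^2 + 3·x   ⇒   g'(x) = 8·x + 3
  lim(x→∞) f'(x)/g'(x) = lim(x→∞) (9·x^2 + 6·x)/(8·x + 3)
  = ∞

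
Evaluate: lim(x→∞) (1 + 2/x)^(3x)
This is an exponential indeterminate form.

For exponential indeterminate forms, take the natural log:
  Let L = lim(x→∞) (1 + 2/x)^(3x)
  Then ln(L) = lim(x→∞) [exponent × ln(base)]
  Evaluate using L'Hôpital or standard limits, then exponentiate.
  L = e^(6)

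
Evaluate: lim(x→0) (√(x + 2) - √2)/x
This is a standard limit.

Factor or rationalize the expression:
  lim(x→0) (√(x + 2) - √2)/x = sqrt(2)/4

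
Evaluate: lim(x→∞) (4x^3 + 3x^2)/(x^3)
This is an ∞/∞ indeterminate form.

Apply L'Hôpital's rule: differentiate numerator and denominator separately.
  f(x) = 4·x^3 + 3·x^2   ⇒   f'(x) = 12·x^2 + 6·x
  g(x) = x^3   ⇒   g'(x) = 3·x^2
  lim(x→∞) f'(x)/g'(x) = lim(x→∞) (12·x^2 + 6·x)/(3·x^2)
  = 4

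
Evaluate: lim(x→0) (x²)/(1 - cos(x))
This is a 0/0 indeterminate form.

Apply L'Hôpital's rule: differentiate numerator and denominator separately.
  f(x) = x^2   ⇒   f'(x) = 2·x
  g(x) = 1 - cos(x)   ⇒   g'(x) = sin(x)
  lim(x→0) f'(x)/g'(x) = lim(x→0) (2·x)/(sin(x))
  = 2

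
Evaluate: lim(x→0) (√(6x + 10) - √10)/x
This is a standard limit.

Factor or rationalize the expression:
  lim(x→0) (√(6x + 10) - √10)/x = 3·sqrt(10)/10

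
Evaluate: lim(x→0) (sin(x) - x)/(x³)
This is a 0/0 indeterminate form.

Apply L'Hôpital's rule: differentiate numerator and denominator separately.
  f(x) = -x + sin(x)   ⇒   f'(x) = cos(x) - 1
  g(x) = x^3   ⇒   g'(x) = 3·x^2
  lim(x→0) f'(x)/g'(x) = lim(x→0) (cos(x) - 1)/(3·x^2)
  = -1/6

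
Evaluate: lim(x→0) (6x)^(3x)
This is an exponential indeterminate form.

For exponential indeterminate forms, take the natural log:
  Let L = lim(x→0) (6x)^(3x)
  Then ln(L) = lim(x→0) [exponent × ln(base)]
  Evaluate using L'Hôpital or standard limits, then exponentiate.
  L = 1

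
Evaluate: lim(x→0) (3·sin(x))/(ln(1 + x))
This is a 0/0 indeterminate form.

Apply L'Hôpital's rule: differentiate numerator and denominator separately.
  f(x) = 3·sin(x)   ⇒   f'(x) = 3·cos(x)
  g(x) = ln(x + 1)   ⇒   g'(x) = 1/(x + 1)
  lim(x→0) f'(x)/g'(x) = lim(x→0) (3·cos(x))/(1/(x + 1))
  = 3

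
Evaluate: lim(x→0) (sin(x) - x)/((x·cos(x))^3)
This is a 0/0 indeterminate form.

Apply L'Hôpital's rule: differentiate numerator and denominator separately.
  f(x) = -x + sin(x)   ⇒   f'(x) = cos(x) - 1
  g(x) = x^3·cos(x)^3   ⇒   g'(x) = -3·x^3·sin(x)·cos(x)^2 + 3·x^2·cos(x)^3
  lim(x→0) f'(x)/g'(x) = lim(x→0) (cos(x) - 1)/(-3·x^3·sin(x)·cos(x)^2 + 3·x^2·cos(x)^3)
  = -1/6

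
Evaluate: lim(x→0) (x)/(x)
This is a 0/0 indeterminate form.

Apply L'Hôpital's rule: differentiate numerator and denominator separately.
  f(x) = x   ⇒   f'(x) = 1
  g(x) = x   ⇒   g'(x) = 1
  lim(x→0) f'(x)/g'(x) = lim(x→0) (1)/(1)
  = 1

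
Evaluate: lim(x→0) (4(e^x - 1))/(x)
This is a 0/0 indeterminate form.

Apply L'Hôpital's rule: differentiate numerator and denominator separately.
  f(x) = 4·e^(x) - 4   ⇒   f'(x) = 4·e^(x)
  g(x) = x   ⇒   g'(x) = 1
  lim(x→0) f'(x)/g'(x) = lim(x→0) (4·e^(x))/(1)
  = 4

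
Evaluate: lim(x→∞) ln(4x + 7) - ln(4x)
This is an ∞-∞ indeterminate form.

Combine fractions or rationalize to convert ∞-∞ to 0/0 form:
  lim(x→∞) ln(4x + 7) - ln(4x) = 0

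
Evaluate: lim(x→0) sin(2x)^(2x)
This is an exponential indeterminate form.

For exponential indeterminate forms, take the natural log:
  Let L = lim(x→0) sin(2x)^(2x)
  Then ln(L) = lim(x→0) [exponent × ln(base)]
  Evaluate using L'Hôpital or standard limits, then exponentiate.
  L = 1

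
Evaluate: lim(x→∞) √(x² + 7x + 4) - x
This is an ∞-∞ indeterminate form.

Combine fractions or rationalize to convert ∞-∞ to 0/0 form:
  lim(x→∞) √(x² + 7x + 4) - x = 7/2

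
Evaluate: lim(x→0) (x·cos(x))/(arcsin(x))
This is a 0/0 indeterminate form.

Apply L'Hôpital's rule: differentiate numerator and denominator separately.
  f(x) = x·cos(x)   ⇒   f'(x) = -x·sin(x) + cos(x)
  g(x) = asin(x)   ⇒   g'(x) = 1/sqrt(1 - x^2)
  lim(x→0) f'(x)/g'(x) = lim(x→0) (-x·sin(x) + cos(x))/(1/sqrt(1 - x^2))
  = 1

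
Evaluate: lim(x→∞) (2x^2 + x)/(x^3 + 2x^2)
This is an ∞/∞ indeterminate form.

Apply L'Hôpital's rule: differentiate numerator and denominator separately.
  f(x) = 2·x^2 + x   ⇒   f'(x) = 4·x + 1
  g(x) = x^3 + 2·x^2   ⇒   g'(x) = 3·x^2 + 4·x
  lim(x→∞) f'(x)/g'(x) = lim(x→∞) (4·x + 1)/(3·x^2 + 4·x)
  = 0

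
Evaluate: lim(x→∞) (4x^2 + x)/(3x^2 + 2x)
This is an ∞/∞ indeterminate form.

Apply L'Hôpital's rule: differentiate numerator and denominator separately.
  f(x) = 4·x^2 + x   ⇒   f'(x) = 8·x + 1
  g(x) = 3·x^2 + 2·x   ⇒   g'(x) = 6·x + 2
  lim(x→∞) f'(x)/g'(x) = lim(x→∞) (8·x + 1)/(6·x + 2)
  = 4/3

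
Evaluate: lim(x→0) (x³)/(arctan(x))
This is a 0/0 indeterminate form.

Apply L'Hôpital's rule: differentiate numerator and denominator separately.
  f(x) = x^3   ⇒   f'(x) = 3·x^2
  g(x) = atan(x)   ⇒   g'(x) = 1/(x^2 + 1)
  lim(x→0) f'(x)/g'(x) = lim(x→0) (3·x^2)/(1/(x^2 + 1))
  = 0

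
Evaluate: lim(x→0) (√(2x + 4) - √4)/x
This is a standard limit.

Factor or rationalize the expression:
  lim(x→0) (√(2x + 4) - √4)/x = 1/2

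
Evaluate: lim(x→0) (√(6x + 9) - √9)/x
This is a standard limit.

Factor or rationalize the expression:
  lim(x→0) (√(6x + 9) - √9)/x = 1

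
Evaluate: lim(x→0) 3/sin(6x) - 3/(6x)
This is an ∞-∞ indeterminate form.

Combine fractions or rationalize to convert ∞-∞ to 0/0 form:
  lim(x→0) 3/sin(6x) - 3/(6x) = 0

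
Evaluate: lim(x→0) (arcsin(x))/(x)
This is a 0/0 indeterminate form.

Apply L'Hôpital's rule: differentiate numerator and denominator separately.
  f(x) = asin(x)   ⇒   f'(x) = 1/sqrt(1 - x^2)
  g(x) = x   ⇒   g'(x) = 1
  lim(x→0) f'(x)/g'(x) = lim(x→0) (1/sqrt(1 - x^2))/(1)
  = 1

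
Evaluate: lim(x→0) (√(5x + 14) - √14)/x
This is a standard limit.

Factor or rationalize the expression:
  lim(x→0) (√(5x + 14) - √14)/x = 5·sqrt(14)/28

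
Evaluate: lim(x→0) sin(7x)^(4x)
This is an exponential indeterminate form.

For exponential indeterminate forms, take the natural log:
  Let L = lim(x→0) sin(7x)^(4x)
  Then ln(L) = lim(x→0) [exponent × ln(base)]
  Evaluate using L'Hôpital or standard limits, then exponentiate.
  L = 1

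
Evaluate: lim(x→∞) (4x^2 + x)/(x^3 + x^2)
This is an ∞/∞ indeterminate form.

Apply L'Hôpital's rule: differentiate numerator and denominator separately.
  f(x) = 4·x^2 + x   ⇒   f'(x) = 8·x + 1
  g(x) = x^3 + x^2   ⇒   g'(x) = 3·x^2 + 2·x
  lim(x→∞) f'(x)/g'(x) = lim(x→∞) (8·x + 1)/(3·x^2 + 2·x)
  = 0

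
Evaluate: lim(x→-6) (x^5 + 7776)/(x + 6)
This is a standard limit.

Factor or rationalize the expression:
  lim(x→-6) (x^5 + 7776)/(x + 6) = 6480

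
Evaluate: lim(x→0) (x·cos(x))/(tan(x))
This is a 0/0 indeterminate form.

Apply L'Hôpital's rule: differentiate numerator and denominator separately.
  f(x) = x·cos(x)   ⇒   f'(x) = -x·sin(x) + cos(x)
  g(x) = tan(x)   ⇒   g'(x) = tan(x)^2 + 1
  lim(x→0) f'(x)/g'(x) = lim(x→0) (-x·sin(x) + cos(x))/(tan(x)^2 + 1)
  = 1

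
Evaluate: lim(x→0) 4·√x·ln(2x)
This is a 0·∞ indeterminate form.

Rewrite 0·∞ as a quotient (0/0 or ∞/∞ form), then apply L'Hôpital's rule:
  lim(x→0) 4·√x·ln(2x) = 0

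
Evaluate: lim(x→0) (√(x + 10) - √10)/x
This is a standard limit.

Factor or rationalize the expression:
  lim(x→0) (√(x + 10) - √10)/x = sqrt(10)/20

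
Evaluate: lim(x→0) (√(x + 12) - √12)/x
This is a standard limit.

Factor or rationalize the expression:
  lim(x→0) (√(x + 12) - √12)/x = sqrt(3)/12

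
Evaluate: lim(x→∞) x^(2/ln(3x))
This is an exponential indeterminate form.

For exponential indeterminate forms, take the natural log:
  Let L = lim(x→∞) x^(2/ln(3x))
  Then ln(L) = lim(x→∞) [exponent × ln(base)]
  Evaluate using L'Hôpital or standard limits, then exponentiate.
  L = e²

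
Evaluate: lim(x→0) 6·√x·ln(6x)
This is a 0·∞ indeterminate form.

Rewrite 0·∞ as a quotient (0/0 or ∞/∞ form), then apply L'Hôpital's rule:
  lim(x→0) 6·√x·ln(6x) = 0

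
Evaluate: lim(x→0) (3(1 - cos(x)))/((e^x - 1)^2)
This is a 0/0 indeterminate form.

Apply L'Hôpital's rule: differentiate numerator and denominator separately.
  f(x) = 3 - 3·cos(x)   ⇒   f'(x) = 3·sin(x)
  g(x) = (e^(x) - 1)^2   ⇒   g'(x) = 2·(e^(x) - 1)·e^(x)
  lim(x→0) f'(x)/g'(x) = lim(x→0) (3·sin(x))/(2·(e^(x) - 1)·e^(x))
  = 3/2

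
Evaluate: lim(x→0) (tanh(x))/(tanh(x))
This is a 0/0 indeterminate form.

Apply L'Hôpital's rule: differentiate numerator and denominator separately.
  f(x) = tanh(x)   ⇒   f'(x) = 1 - tanh(x)^2
  g(x) = tanh(x)   ⇒   g'(x) = 1 - tanh(x)^2
  lim(x→0) f'(x)/g'(x) = lim(x→0) (1 - tanh(x)^2)/(1 - tanh(x)^2)
  = 1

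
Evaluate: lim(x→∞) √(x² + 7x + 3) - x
This is an ∞-∞ indeterminate form.

Combine fractions or rationalize to convert ∞-∞ to 0/0 form:
  lim(x→∞) √(x² + 7x + 3) - x = 7/2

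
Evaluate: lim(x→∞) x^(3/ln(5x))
This is an exponential indeterminate form.

For exponential indeterminate forms, take the natural log:
  Let L = lim(x→∞) x^(3/ln(5x))
  Then ln(L) = lim(x→∞) [exponent × ln(base)]
  Evaluate using L'Hôpital or standard limits, then exponentiate.
  L = e^(3)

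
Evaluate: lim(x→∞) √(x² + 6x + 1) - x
This is an ∞-∞ indeterminate form.

Combine fractions or rationalize to convert ∞-∞ to 0/0 form:
  lim(x→∞) √(x² + 6x + 1) - x = 3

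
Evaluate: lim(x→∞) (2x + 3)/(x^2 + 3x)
This is an ∞/∞ indeterminate form.

Apply L'Hôpital's rule: differentiate numerator and denominator separately.
  f(x) = 2·x + 3   ⇒   f'(x) = 2
  g(x) = x^2 + 3·x   ⇒   g'(x) = 2·x + 3
  lim(x→∞) f'(x)/g'(x) = lim(x→∞) (2)/(2·x + 3)
  = 0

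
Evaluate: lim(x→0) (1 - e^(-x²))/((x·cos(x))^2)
This is a 0/0 indeterminate form.

Apply L'Hôpital's rule: differentiate numerator and denominator separately.
  f(x) = 1 - e^(-x^2)   ⇒   f'(x) = 2·x·e^(-x^2)
  g(x) = x^2·cos(x)^2   ⇒   g'(x) = -2·x^2·sin(x)·cos(x) + 2·x·cos(x)^2
  lim(x→0) f'(x)/g'(x) = lim(x→0) (2·x·e^(-x^2))/(-2·x^2·sin(x)·cos(x) + 2·x·cos(x)^2)
  = 1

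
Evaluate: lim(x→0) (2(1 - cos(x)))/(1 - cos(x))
This is a 0/0 indeterminate form.

Apply L'Hôpital's rule: differentiate numerator and denominator separately.
  f(x) = 2 - 2·cos(x)   ⇒   f'(x) = 2·sin(x)
  g(x) = 1 - cos(x)   ⇒   g'(x) = sin(x)
  lim(x→0) f'(x)/g'(x) = lim(x→0) (2·sin(x))/(sin(x))
  = 2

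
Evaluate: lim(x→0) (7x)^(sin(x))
This is an exponential indeterminate form.

For exponential indeterminate forms, take the natural log:
  Let L = lim(x→0) (7x)^(sin(x))
  Then ln(L) = lim(x→0) [exponent × ln(base)]
  Evaluate using L'Hôpital or standard limits, then exponentiate.
  L = 1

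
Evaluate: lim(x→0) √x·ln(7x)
This is a 0·∞ indeterminate form.

Rewrite 0·∞ as a quotient (0/0 or ∞/∞ form), then apply L'Hôpital's rule:
  lim(x→0) √x·ln(7x) = 0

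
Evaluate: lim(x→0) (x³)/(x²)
This is a 0/0 indeterminate form.

Apply L'Hôpital's rule: differentiate numerator and denominator separately.
  f(x) = x^3   ⇒   f'(x) = 3·x^2
  g(x) = x^2   ⇒   g'(x) = 2·x
  lim(x→0) f'(x)/g'(x) = lim(x→0) (3·x^2)/(2·x)
  = 0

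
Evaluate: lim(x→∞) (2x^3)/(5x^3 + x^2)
This is an ∞/∞ indeterminate form.

Apply L'Hôpital's rule: differentiate numerator and denominator separately.
  f(x) = 2·x^3   ⇒   f'(x) = 6·x^2
  g(x) = 5·x^3 + x^2   ⇒   g'(x) = 15·x^2 + 2·x
  lim(x→∞) f'(x)/g'(x) = lim(x→∞) (6·x^2)/(15·x^2 + 2·x)
  = 2/5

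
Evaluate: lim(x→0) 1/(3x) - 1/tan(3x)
This is an ∞-∞ indeterminate form.

Combine fractions or rationalize to convert ∞-∞ to 0/0 form:
  lim(x→0) 1/(3x) - 1/tan(3x) = 0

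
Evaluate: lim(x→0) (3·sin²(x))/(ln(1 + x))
This is a 0/0 indeterminate form.

Apply L'Hôpital's rule: differentiate numerator and denominator separately.
  f(x) = 3·sin(x)^2   ⇒   f'(x) = 6·sin(x)·cos(x)
  g(x) = ln(x + 1)   ⇒   g'(x) = 1/(x + 1)
  lim(x→0) f'(x)/g'(x) = lim(x→0) (6·sin(x)·cos(x))/(1/(x + 1))
  = 0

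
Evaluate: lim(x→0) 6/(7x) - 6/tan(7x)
This is an ∞-∞ indeterminate form.

Combine fractions or rationalize to convert ∞-∞ to 0/0 form:
  lim(x→0) 6/(7x) - 6/tan(7x) = 0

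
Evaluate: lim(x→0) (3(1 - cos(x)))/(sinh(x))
This is a 0/0 indeterminate form.

Apply L'Hôpital's rule: differentiate numerator and denominator separately.
  f(x) = 3 - 3·cos(x)   ⇒   f'(x) = 3·sin(x)
  g(x) = sinh(x)   ⇒   g'(x) = cosh(x)
  lim(x→0) f'(x)/g'(x) = lim(x→0) (3·sin(x))/(cosh(x))
  = 0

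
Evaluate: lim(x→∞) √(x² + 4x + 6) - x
This is an ∞-∞ indeterminate form.

Combine fractions or rationalize to convert ∞-∞ to 0/0 form:
  lim(x→∞) √(x² + 4x + 6) - x = 2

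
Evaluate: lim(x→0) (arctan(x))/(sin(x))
This is a 0/0 indeterminate form.

Apply L'Hôpital's rule: differentiate numerator and denominator separately.
  f(x) = atan(x)   ⇒   f'(x) = 1/(x^2 + 1)
  g(x) = sin(x)   ⇒   g'(x) = cos(x)
  lim(x→0) f'(x)/g'(x) = lim(x→0) (1/(x^2 + 1))/(cos(x))
  = 1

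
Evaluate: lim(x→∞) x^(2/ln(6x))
This is an exponential indeterminate form.

For exponential indeterminate forms, take the natural log:
  Let L = lim(x→∞) x^(2/ln(6x))
  Then ln(L) = lim(x→∞) [exponent × ln(base)]
  Evaluate using L'Hôpital or standard limits, then exponentiate.
  L = e²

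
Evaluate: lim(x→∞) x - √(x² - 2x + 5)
This is an ∞-∞ indeterminate form.

Combine fractions or rationalize to convert ∞-∞ to 0/0 form:
  lim(x→∞) x - √(x² - 2x + 5) = 1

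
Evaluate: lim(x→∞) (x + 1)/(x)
This is an ∞/∞ indeterminate form.

Apply L'Hôpital's rule: differentiate numerator and denominator separately.
  f(x) = x + 1   ⇒   f'(x) = 1
  g(x) = x   ⇒   g'(x) = 1
  lim(x→∞) f'(x)/g'(x) = lim(x→∞) (1)/(1)
  = 1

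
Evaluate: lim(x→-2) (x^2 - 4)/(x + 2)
This is a standard limit.

Factor or rationalize the expression:
  lim(x→-2) (x^2 - 4)/(x + 2) = -4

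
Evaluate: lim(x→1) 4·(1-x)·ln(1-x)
This is a 0·∞ indeterminate form.

Rewrite 0·∞ as a quotient (0/0 or ∞/∞ form), then apply L'Hôpital's rule:
  lim(x→1) 4·(1-x)·ln(1-x) = 0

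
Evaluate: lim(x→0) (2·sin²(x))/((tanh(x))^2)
This is a 0/0 indeterminate form.

Apply L'Hôpital's rule: differentiate numerator and denominator separately.
  f(x) = 2·sin(x)^2   ⇒   f'(x) = 4·sin(x)·cos(x)
  g(x) = tanh(x)^2   ⇒   g'(x) = (2 - 2·tanh(x)^2)·tanh(x)
  lim(x→0) f'(x)/g'(x) = lim(x→0) (4·sin(x)·cos(x))/((2 - 2·tanh(x)^2)·tanh(x))
  = 2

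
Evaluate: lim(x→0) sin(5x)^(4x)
This is an exponential indeterminate form.

For exponential indeterminate forms, take the natural log:
  Let L = lim(x→0) sin(5x)^(4x)
  Then ln(L) = lim(x→0) [exponent × ln(base)]
  Evaluate using L'Hôpital or standard limits, then exponentiate.
  L = 1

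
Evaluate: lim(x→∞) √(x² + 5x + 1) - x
This is an ∞-∞ indeterminate form.

Combine fractions or rationalize to convert ∞-∞ to 0/0 form:
  lim(x→∞) √(x² + 5x + 1) - x = 5/2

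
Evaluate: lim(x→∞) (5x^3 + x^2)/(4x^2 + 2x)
This is an ∞/∞ indeterminate form.

Apply L'Hôpital's rule: differentiate numerator and denominator separately.
  f(x) = 5·x^3 + x^2   ⇒   f'(x) = 15·x^2 + 2·x
  g(x) = 4·x^2 + 2·x   ⇒   g'(x) = 8·x + 2
  lim(x→∞) f'(x)/g'(x) = lim(x→∞) (15·x^2 + 2·x)/(8·x + 2)
  = ∞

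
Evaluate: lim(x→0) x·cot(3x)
This is a 0·∞ indeterminate form.

Rewrite 0·∞ as a quotient (0/0 or ∞/∞ form), then apply L'Hôpital's rule:
  lim(x→0) x·cot(3x) = 1/3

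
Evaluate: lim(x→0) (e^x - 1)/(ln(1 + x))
This is a 0/0 indeterminate form.

Apply L'Hôpital's rule: differentiate numerator and denominator separately.
  f(x) = e^(x) - 1   ⇒   f'(x) = e^(x)
  g(x) = ln(x + 1)   ⇒   g'(x) = 1/(x + 1)
  lim(x→0) f'(x)/g'(x) = lim(x→0) (e^(x))/(1/(x + 1))
  = 1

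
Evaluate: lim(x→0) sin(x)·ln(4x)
This is a 0·∞ indeterminate form.

Rewrite 0·∞ as a quotient (0/0 or ∞/∞ form), then apply L'Hôpital's rule:
  lim(x→0) sin(x)·ln(4x) = 0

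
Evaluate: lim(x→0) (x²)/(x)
This is a 0/0 indeterminate form.

Apply L'Hôpital's rule: differentiate numerator and denominator separately.
  f(x) = x^2   ⇒   f'(x) = 2·x
  g(x) = x   ⇒   g'(x) = 1
  lim(x→0) f'(x)/g'(x) = lim(x→0) (2·x)/(1)
  = 0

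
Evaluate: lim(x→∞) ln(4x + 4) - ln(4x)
This is an ∞-∞ indeterminate form.

Combine fractions or rationalize to convert ∞-∞ to 0/0 form:
  lim(x→∞) ln(4x + 4) - ln(4x) = 0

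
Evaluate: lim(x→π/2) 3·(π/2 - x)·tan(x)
This is a 0·∞ indeterminate form.

Rewrite 0·∞ as a quotient (0/0 or ∞/∞ form), then apply L'Hôpital's rule:
  lim(x→π/2) 3·(π/2 - x)·tan(x) = 3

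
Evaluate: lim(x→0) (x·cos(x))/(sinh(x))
This is a 0/0 indeterminate form.

Apply L'Hôpital's rule: differentiate numerator and denominator separately.
  f(x) = x·cos(x)   ⇒   f'(x) = -x·sin(x) + cos(x)
  g(x) = sinh(x)   ⇒   g'(x) = cosh(x)
  lim(x→0) f'(x)/g'(x) = lim(x→0) (-x·sin(x) + cos(x))/(cosh(x))
  = 1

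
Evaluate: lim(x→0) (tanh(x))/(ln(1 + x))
This is a 0/0 indeterminate form.

Apply L'Hôpital's rule: differentiate numerator and denominator separately.
  f(x) = tanh(x)   ⇒   f'(x) = 1 - tanh(x)^2
  g(x) = ln(x + 1)   ⇒   g'(x) = 1/(x + 1)
  lim(x→0) f'(x)/g'(x) = lim(x→0) (1 - tanh(x)^2)/(1/(x + 1))
  = 1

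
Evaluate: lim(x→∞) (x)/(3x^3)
This is an ∞/∞ indeterminate form.

Apply L'Hôpital's rule: differentiate numerator and denominator separately.
  f(x) = x   ⇒   f'(x) = 1
  g(x) = 3·x^3   ⇒   g'(x) = 9·x^2
  lim(x→∞) f'(x)/g'(x) = lim(x→∞) (1)/(9·x^2)
  = 0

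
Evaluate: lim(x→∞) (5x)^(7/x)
This is an exponential indeterminate form.

For exponential indeterminate forms, take the natural log:
  Let L = lim(x→∞) (5x)^(7/x)
  Then ln(L) = lim(x→∞) [exponent × ln(base)]
  Evaluate using L'Hôpital or standard limits, then exponentiate.
  L = 1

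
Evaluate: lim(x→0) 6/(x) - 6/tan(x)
This is an ∞-∞ indeterminate form.

Combine fractions or rationalize to convert ∞-∞ to 0/0 form:
  lim(x→0) 6/(x) - 6/tan(x) = 0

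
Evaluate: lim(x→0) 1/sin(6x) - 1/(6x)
This is an ∞-∞ indeterminate form.

Combine fractions or rationalize to convert ∞-∞ to 0/0 form:
  lim(x→0) 1/sin(6x) - 1/(6x) = 0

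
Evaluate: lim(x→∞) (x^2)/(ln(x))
This is an ∞/∞ indeterminate form.

Apply L'Hôpital's rule: differentiate numerator and denominator separately.
  f(x) = x^2   ⇒   f'(x) = 2·x
  g(x) = ln(x)   ⇒   g'(x) = 1/x
  lim(x→∞) f'(x)/g'(x) = lim(x→∞) (2·x)/(1/x)
  = ∞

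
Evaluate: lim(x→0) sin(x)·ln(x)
This is a 0·∞ indeterminate form.

Rewrite 0·∞ as a quotient (0/0 or ∞/∞ form), then apply L'Hôpital's rule:
  lim(x→0) sin(x)·ln(x) = 0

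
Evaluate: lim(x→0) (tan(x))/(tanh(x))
This is a 0/0 indeterminate form.

Apply L'Hôpital's rule: differentiate numerator and denominator separately.
  f(x) = tan(x)   ⇒   f'(x) = tan(x)^2 + 1
  g(x) = tanh(x)   ⇒   g'(x) = 1 - tanh(x)^2
  lim(x→0) f'(x)/g'(x) = lim(x→0) (tan(x)^2 + 1)/(1 - tanh(x)^2)
  = 1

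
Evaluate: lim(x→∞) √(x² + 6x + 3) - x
This is an ∞-∞ indeterminate form.

Combine fractions or rationalize to convert ∞-∞ to 0/0 form:
  lim(x→∞) √(x² + 6x + 3) - x = 3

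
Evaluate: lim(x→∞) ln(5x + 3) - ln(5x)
This is an ∞-∞ indeterminate form.

Combine fractions or rationalize to convert ∞-∞ to 0/0 form:
  lim(x→∞) ln(5x + 3) - ln(5x) = 0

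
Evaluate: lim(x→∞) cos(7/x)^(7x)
This is an exponential indeterminate form.

For exponential indeterminate forms, take the natural log:
  Let L = lim(x→∞) cos(7/x)^(7x)
  Then ln(L) = lim(x→∞) [exponent × ln(base)]
  Evaluate using L'Hôpital or standard limits, then exponentiate.
  L = 1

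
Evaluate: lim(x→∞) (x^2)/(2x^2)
This is an ∞/∞ indeterminate form.

Apply L'Hôpital's rule: differentiate numerator and denominator separately.
  f(x) = x^2   ⇒   f'(x) = 2·x
  g(x) = 2·x^2   ⇒   g'(x) = 4·x
  lim(x→∞) f'(x)/g'(x) = lim(x→∞) (2·x)/(4·x)
  = 1/2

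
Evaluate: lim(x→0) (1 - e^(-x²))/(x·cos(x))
This is a 0/0 indeterminate form.

Apply L'Hôpital's rule: differentiate numerator and denominator separately.
  f(x) = 1 - e^(-x^2)   ⇒   f'(x) = 2·x·e^(-x^2)
  g(x) = x·cos(x)   ⇒   g'(x) = -x·sin(x) + cos(x)
  lim(x→0) f'(x)/g'(x) = lim(x→0) (2·x·e^(-x^2))/(-x·sin(x) + cos(x))
  = 0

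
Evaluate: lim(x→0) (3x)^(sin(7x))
This is an exponential indeterminate form.

For exponential indeterminate forms, take the natural log:
  Let L = lim(x→0) (3x)^(sin(7x))
  Then ln(L) = lim(x→0) [exponent × ln(base)]
  Evaluate using L'Hôpital or standard limits, then exponentiate.
  L = 1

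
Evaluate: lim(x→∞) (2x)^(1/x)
This is an exponential indeterminate form.

For exponential indeterminate forms, take the natural log:
  Let L = lim(x→∞) (2x)^(1/x)
  Then ln(L) = lim(x→∞) [exponent × ln(base)]
  Evaluate using L'Hôpital or standard limits, then exponentiate.
  L = 1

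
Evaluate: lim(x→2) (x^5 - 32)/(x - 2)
This is a standard limit.

Factor or rationalize the expression:
  lim(x→2) (x^5 - 32)/(x - 2) = 80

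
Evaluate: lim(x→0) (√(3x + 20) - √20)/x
This is a standard limit.

Factor or rationalize the expression:
  lim(x→0) (√(3x + 20) - √20)/x = 3·sqrt(5)/20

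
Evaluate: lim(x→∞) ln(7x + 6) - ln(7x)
This is an ∞-∞ indeterminate form.

Combine fractions or rationalize to convert ∞-∞ to 0/0 form:
  lim(x→∞) ln(7x + 6) - ln(7x) = 0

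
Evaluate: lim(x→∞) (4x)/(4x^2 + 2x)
This is an ∞/∞ indeterminate form.

Apply L'Hôpital's rule: differentiate numerator and denominator separately.
  f(x) = 4·x   ⇒   f'(x) = 4
  g(x) = 4·x^2 + 2·x   ⇒   g'(x) = 8·x + 2
  lim(x→∞) f'(x)/g'(x) = lim(x→∞) (4)/(8·x + 2)
  = 0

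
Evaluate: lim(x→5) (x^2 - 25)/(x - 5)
This is a standard limit.

Factor or rationalize the expression:
  lim(x→5) (x^2 - 25)/(x - 5) = 10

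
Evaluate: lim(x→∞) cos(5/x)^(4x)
This is an exponential indeterminate form.

For exponential indeterminate forms, take the natural log:
  Let L = lim(x→∞) cos(5/x)^(4x)
  Then ln(L) = lim(x→∞) [exponent × ln(base)]
  Evaluate using L'Hôpital or standard limits, then exponentiate.
  L = 1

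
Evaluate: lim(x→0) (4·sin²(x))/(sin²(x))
This is a 0/0 indeterminate form.

Apply L'Hôpital's rule: differentiate numerator and denominator separately.
  f(x) = 4·sin(x)^2   ⇒   f'(x) = 8·sin(x)·cos(x)
  g(x) = sin(x)^2   ⇒   g'(x) = 2·sin(x)·cos(x)
  lim(x→0) f'(x)/g'(x) = lim(x→0) (8·sin(x)·cos(x))/(2·sin(x)·cos(x))
  = 4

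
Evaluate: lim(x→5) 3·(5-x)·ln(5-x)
This is a 0·∞ indeterminate form.

Rewrite 0·∞ as a quotient (0/0 or ∞/∞ form), then apply L'Hôpital's rule:
  lim(x→5) 3·(5-x)·ln(5-x) = 0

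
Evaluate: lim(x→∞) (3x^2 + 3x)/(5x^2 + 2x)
This is an ∞/∞ indeterminate form.

Apply L'Hôpital's rule: differentiate numerator and denominator separately.
  f(x) = 3·x^2 + 3·x   ⇒   f'(x) = 6·x + 3
  g(x) = 5·x^2 + 2·x   ⇒   g'(x) = 10·x + 2
  lim(x→∞) f'(x)/g'(x) = lim(x→∞) (6·x + 3)/(10·x + 2)
  = 3/5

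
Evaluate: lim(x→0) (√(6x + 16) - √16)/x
This is a standard limit.

Factor or rationalize the expression:
  lim(x→0) (√(6x + 16) - √16)/x = 3/4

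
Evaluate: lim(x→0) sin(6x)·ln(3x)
This is a 0·∞ indeterminate form.

Rewrite 0·∞ as a quotient (0/0 or ∞/∞ form), then apply L'Hôpital's rule:
  lim(x→0) sin(6x)·ln(3x) = 0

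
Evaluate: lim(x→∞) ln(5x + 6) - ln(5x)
This is an ∞-∞ indeterminate form.

Combine fractions or rationalize to convert ∞-∞ to 0/0 form:
  lim(x→∞) ln(5x + 6) - ln(5x) = 0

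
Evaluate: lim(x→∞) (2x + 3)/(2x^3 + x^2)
This is an ∞/∞ indeterminate form.

Apply L'Hôpital's rule: differentiate numerator and denominator separately.
  f(x) = 2·x + 3   ⇒   f'(x) = 2
  g(x) = 2·x^3 + x^2   ⇒   g'(x) = 6·x^2 + 2·x
  lim(x→∞) f'(x)/g'(x) = lim(x→∞) (2)/(6·x^2 + 2·x)
  = 0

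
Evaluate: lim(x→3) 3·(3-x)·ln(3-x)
This is a 0·∞ indeterminate form.

Rewrite 0·∞ as a quotient (0/0 or ∞/∞ form), then apply L'Hôpital's rule:
  lim(x→3) 3·(3-x)·ln(3-x) = 0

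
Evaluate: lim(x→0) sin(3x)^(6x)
This is an exponential indeterminate form.

For exponential indeterminate forms, take the natural log:
  Let L = lim(x→0) sin(3x)^(6x)
  Then ln(L) = lim(x→0) [exponent × ln(base)]
  Evaluate using L'Hôpital or standard limits, then exponentiate.
  L = 1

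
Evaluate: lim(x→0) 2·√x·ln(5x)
This is a 0·∞ indeterminate form.

Rewrite 0·∞ as a quotient (0/0 or ∞/∞ form), then apply L'Hôpital's rule:
  lim(x→0) 2·√x·ln(5x) = 0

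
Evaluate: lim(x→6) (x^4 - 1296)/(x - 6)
This is a standard limit.

Factor or rationalize the expression:
  lim(x→6) (x^4 - 1296)/(x - 6) = 864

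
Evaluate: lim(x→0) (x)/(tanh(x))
This is a 0/0 indeterminate form.

Apply L'Hôpital's rule: differentiate numerator and denominator separately.
  f(x) = x   ⇒   f'(x) = 1
  g(x) = tanh(x)   ⇒   g'(x) = 1 - tanh(x)^2
  lim(x→0) f'(x)/g'(x) = lim(x→0) (1)/(1 - tanh(x)^2)
  = 1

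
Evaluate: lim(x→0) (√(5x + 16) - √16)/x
This is a standard limit.

Factor or rationalize the expression:
  lim(x→0) (√(5x + 16) - √16)/x = 5/8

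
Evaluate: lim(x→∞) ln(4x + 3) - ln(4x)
This is an ∞-∞ indeterminate form.

Combine fractions or rationalize to convert ∞-∞ to 0/0 form:
  lim(x→∞) ln(4x + 3) - ln(4x) = 0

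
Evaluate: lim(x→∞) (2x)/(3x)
This is an ∞/∞ indeterminate form.

Apply L'Hôpital's rule: differentiate numerator and denominator separately.
  f(x) = 2·x   ⇒   f'(x) = 2
  g(x) = 3·x   ⇒   g'(x) = 3
  lim(x→∞) f'(x)/g'(x) = lim(x→∞) (2)/(3)
  = 2/3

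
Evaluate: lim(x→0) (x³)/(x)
This is a 0/0 indeterminate form.

Apply L'Hôpital's rule: differentiate numerator and denominator separately.
  f(x) = x^3   ⇒   f'(x) = 3·x^2
  g(x) = x   ⇒   g'(x) = 1
  lim(x→0) f'(x)/g'(x) = lim(x→0) (3·x^2)/(1)
  = 0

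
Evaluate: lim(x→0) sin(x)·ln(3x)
This is a 0·∞ indeterminate form.

Rewrite 0·∞ as a quotient (0/0 or ∞/∞ form), then apply L'Hôpital's rule:
  lim(x→0) sin(x)·ln(3x) = 0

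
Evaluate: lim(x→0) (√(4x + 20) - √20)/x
This is a standard limit.

Factor or rationalize the expression:
  lim(x→0) (√(4x + 20) - √20)/x = sqrt(5)/5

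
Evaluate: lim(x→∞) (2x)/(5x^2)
This is an ∞/∞ indeterminate form.

Apply L'Hôpital's rule: differentiate numerator and denominator separately.
  f(x) = 2·x   ⇒   f'(x) = 2
  g(x) = 5·x^2   ⇒   g'(x) = 10·x
  lim(x→∞) f'(x)/g'(x) = lim(x→∞) (2)/(10·x)
  = 0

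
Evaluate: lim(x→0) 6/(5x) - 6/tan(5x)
This is an ∞-∞ indeterminate form.

Combine fractions or rationalize to convert ∞-∞ to 0/0 form:
  lim(x→0) 6/(5x) - 6/tan(5x) = 0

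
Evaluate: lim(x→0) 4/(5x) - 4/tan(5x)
This is an ∞-∞ indeterminate form.

Combine fractions or rationalize to convert ∞-∞ to 0/0 form:
  lim(x→0) 4/(5x) - 4/tan(5x) = 0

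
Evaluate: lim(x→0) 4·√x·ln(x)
This is a 0·∞ indeterminate form.

Rewrite 0·∞ as a quotient (0/0 or ∞/∞ form), then apply L'Hôpital's rule:
  lim(x→0) 4·√x·ln(x) = 0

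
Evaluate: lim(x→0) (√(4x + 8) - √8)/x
This is a standard limit.

Factor or rationalize the expression:
  lim(x→0) (√(4x + 8) - √8)/x = sqrt(2)/2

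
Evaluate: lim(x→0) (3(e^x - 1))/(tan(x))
This is a 0/0 indeterminate form.

Apply L'Hôpital's rule: differentiate numerator and denominator separately.
  f(x) = 3·e^(x) - 3   ⇒   f'(x) = 3·e^(x)
  g(x) = tan(x)   ⇒   g'(x) = tan(x)^2 + 1
  lim(x→0) f'(x)/g'(x) = lim(x→0) (3·e^(x))/(tan(x)^2 + 1)
  = 3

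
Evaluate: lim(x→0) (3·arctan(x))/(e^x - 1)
This is a 0/0 indeterminate form.

Apply L'Hôpital's rule: differentiate numerator and denominator separately.
  f(x) = 3·atan(x)   ⇒   f'(x) = 3/(x^2 + 1)
  g(x) = e^(x) - 1   ⇒   g'(x) = e^(x)
  lim(x→0) f'(x)/g'(x) = lim(x→0) (3/(x^2 + 1))/(e^(x))
  = 3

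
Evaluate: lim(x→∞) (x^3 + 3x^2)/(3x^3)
This is an ∞/∞ indeterminate form.

Apply L'Hôpital's rule: differentiate numerator and denominator separately.
  f(x) = x^3 + 3·x^2   ⇒   f'(x) = 3·x^2 + 6·x
  g(x) = 3·x^3   ⇒   g'(x) = 9·x^2
  lim(x→∞) f'(x)/g'(x) = lim(x→∞) (3·x^2 + 6·x)/(9·x^2)
  = 1/3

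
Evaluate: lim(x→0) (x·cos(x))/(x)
This is a 0/0 indeterminate form.

Apply L'Hôpital's rule: differentiate numerator and denominator separately.
  f(x) = x·cos(x)   ⇒   f'(x) = -x·sin(x) + cos(x)
  g(x) = x   ⇒   g'(x) = 1
  lim(x→0) f'(x)/g'(x) = lim(x→0) (-x·sin(x) + cos(x))/(1)
  = 1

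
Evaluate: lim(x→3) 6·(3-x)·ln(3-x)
This is a 0·∞ indeterminate form.

Rewrite 0·∞ as a quotient (0/0 or ∞/∞ form), then apply L'Hôpital's rule:
  lim(x→3) 6·(3-x)·ln(3-x) = 0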